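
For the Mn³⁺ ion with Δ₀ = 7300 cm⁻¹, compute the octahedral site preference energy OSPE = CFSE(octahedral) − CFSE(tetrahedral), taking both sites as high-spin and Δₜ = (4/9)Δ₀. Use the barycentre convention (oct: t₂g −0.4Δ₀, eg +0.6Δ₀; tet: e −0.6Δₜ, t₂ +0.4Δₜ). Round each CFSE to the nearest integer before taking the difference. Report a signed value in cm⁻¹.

-3082

Group 7 minus oxidation state +3 gives a d⁴ configuration for Mn³⁺.
Octahedral high-spin t₂g³ eg¹: CFSE = -0.6 × 7300 = -4380 cm⁻¹.
Tetrahedral: e² t₂², CFSE = 2(−0.6) + 2(+0.4) = -0.4Δₜ = -0.4 × (4/9) × 7300 = -1298 cm⁻¹.
OSPE = -4380 − (-1298) = -3082 cm⁻¹.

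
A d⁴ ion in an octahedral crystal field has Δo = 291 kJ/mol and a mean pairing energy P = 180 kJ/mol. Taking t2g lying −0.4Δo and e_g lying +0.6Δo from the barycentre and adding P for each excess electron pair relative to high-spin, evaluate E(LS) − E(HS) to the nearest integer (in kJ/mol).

-111

High-spin: t2g^3 e_g^1, CFSE = -0.6Δo = -175 kJ/mol.
Low-spin t2g^4 e_g^0 gives -1.6Δo = -466 kJ/mol, but forming 1 extra pair costs 1P = 180 kJ/mol, so E(LS) = -466 + 180 = -286 kJ/mol.
E(LS) − E(HS) = -286 − (-175) = -111 kJ/mol.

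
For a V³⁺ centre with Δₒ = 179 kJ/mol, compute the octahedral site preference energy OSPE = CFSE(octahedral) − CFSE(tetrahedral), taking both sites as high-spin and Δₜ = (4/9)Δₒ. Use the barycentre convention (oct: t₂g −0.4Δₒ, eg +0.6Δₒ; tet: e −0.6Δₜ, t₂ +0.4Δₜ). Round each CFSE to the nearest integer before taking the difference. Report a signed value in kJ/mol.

-48

V sits in group 5; removing 3 electrons leaves V³⁺ with 5 − 3 = 2 d electrons.
Octahedral (high-spin): t2g^2 e_g^0, CFSE = 2(−0.4) + 0(+0.6) = -0.8Δₒ = -0.8 × 179 = -143 kJ/mol.
Tetrahedral: e^2 t2^0, CFSE = 2(−0.6) + 0(+0.4) = -1.2Δₜ = -1.2 × (4/9) × 179 = -95 kJ/mol.
OSPE = CFSE(oct) − CFSE(tet) = -143 − (-95) = -48 kJ/mol.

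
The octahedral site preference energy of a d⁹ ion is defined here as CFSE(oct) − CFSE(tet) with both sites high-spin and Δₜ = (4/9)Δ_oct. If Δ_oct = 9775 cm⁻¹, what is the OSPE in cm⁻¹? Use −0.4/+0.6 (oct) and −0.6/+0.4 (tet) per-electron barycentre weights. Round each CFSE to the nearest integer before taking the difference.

In an octahedral site d⁹ (HS) is t2g^6 e_g^3, giving CFSE(oct) = -0.6Δ_oct = -5865 cm⁻¹.
Tetrahedral: e^4 t2^5, CFSE = 4(−0.6) + 5(+0.4) = -0.4Δₜ = -0.4 × (4/9) × 9775 = -1738 cm⁻¹.
OSPE = -5865 − (-1738) = -4127 cm⁻¹.

-4127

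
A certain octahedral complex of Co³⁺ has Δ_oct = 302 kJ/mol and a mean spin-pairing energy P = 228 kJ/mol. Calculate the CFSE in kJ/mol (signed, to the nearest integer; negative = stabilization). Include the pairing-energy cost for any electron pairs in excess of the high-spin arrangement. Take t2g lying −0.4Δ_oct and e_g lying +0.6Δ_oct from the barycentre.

Group 9 minus oxidation state +3 gives a d⁶ configuration for Co³⁺.
With Δ_oct > P the complex is low-spin.
Filling d⁶ accordingly: t2g^6 e_g^0.
Orbital CFSE = -2.4Δ_oct = -2.4 × 302 = -725 kJ/mol.
Excess pairs vs high-spin: 3 − 1 = 2; pairing cost = +456 kJ/mol.
Net CFSE = -725 + 456 = -269 kJ/mol.

-269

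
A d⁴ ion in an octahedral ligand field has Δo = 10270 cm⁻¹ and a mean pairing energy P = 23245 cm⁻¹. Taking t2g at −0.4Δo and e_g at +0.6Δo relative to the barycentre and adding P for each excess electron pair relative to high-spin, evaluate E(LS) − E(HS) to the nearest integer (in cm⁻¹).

12975

High-spin d⁴ fills as t2g^3 e_g^1 with CFSE 3(−0.4) + 1(+0.6) = -0.6Δo = -6162 cm⁻¹.
For low-spin the configuration is t2g^4 e_g^0: orbital energy -1.6 × 10270 = -16432 cm⁻¹, and 1 additional pair relative to high-spin adds 23245 cm⁻¹, giving 6813 cm⁻¹.
Thus E(LS) − E(HS) = 12975 cm⁻¹.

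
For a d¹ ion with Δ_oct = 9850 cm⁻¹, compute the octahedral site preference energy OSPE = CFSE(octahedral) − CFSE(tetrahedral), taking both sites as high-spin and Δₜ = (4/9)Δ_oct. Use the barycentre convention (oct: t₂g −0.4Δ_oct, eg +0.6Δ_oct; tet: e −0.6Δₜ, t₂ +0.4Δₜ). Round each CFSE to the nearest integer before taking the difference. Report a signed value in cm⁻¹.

-1313

Octahedral (high-spin): t₂g¹ eg⁰, CFSE = 1(−0.4) + 0(+0.6) = -0.4Δ_oct = -0.4 × 9850 = -3940 cm⁻¹.
Tetrahedral e¹ t₂⁰ gives -0.6Δₜ = -0.6 × (4/9) × 9850 = -2627 cm⁻¹.
Subtracting, OSPE = -3940 − (-2627) = -1313 cm⁻¹.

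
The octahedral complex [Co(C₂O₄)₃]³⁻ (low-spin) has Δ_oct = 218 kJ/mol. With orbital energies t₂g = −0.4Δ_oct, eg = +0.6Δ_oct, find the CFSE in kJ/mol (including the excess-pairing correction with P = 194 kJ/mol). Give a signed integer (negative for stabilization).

-135

Each C₂O₄²⁻ contributes -2; 3 × (-2) = -6. With overall charge -3, Co is in the +3 oxidation state.
Co is in group 9, so Co³⁺ is d⁶ (9 − 3 = 6).
The d⁶ electrons fill as t₂g⁶ eg⁰.
Orbital CFSE = 6(-0.4) + 0(0.6) = -2.4Δ_oct = -2.4 × 218 = -523 kJ/mol.
Pairing penalty: 3 pairs vs 1 in the high-spin reference → 2 extra × P = 388 kJ/mol.
Net CFSE = -523 + 388 = -135 kJ/mol.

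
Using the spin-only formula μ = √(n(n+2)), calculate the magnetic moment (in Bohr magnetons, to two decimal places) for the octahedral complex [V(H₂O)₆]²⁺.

H₂O is neutral, so the +2 overall charge sits on V: oxidation state +2.
Group 5 minus oxidation state +2 gives a d³ configuration for V²⁺.
For octahedral d³ the high- and low-spin configurations coincide.
Configuration: t₂g³ eg⁰ → 3 unpaired electrons.
μ(spin-only) = √[3(3+2)] = √15 ≈ 3.87 Bohr magnetons.

3.87 Bohr magnetons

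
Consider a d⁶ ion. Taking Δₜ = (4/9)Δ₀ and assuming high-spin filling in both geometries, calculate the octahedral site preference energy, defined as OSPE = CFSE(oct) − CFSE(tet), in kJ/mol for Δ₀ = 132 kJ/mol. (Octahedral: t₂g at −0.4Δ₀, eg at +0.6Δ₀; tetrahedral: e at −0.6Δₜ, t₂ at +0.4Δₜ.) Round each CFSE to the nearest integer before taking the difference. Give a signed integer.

Octahedral (high-spin): t2g^4 e_g^2, CFSE = 4(−0.4) + 2(+0.6) = -0.4Δ₀ = -0.4 × 132 = -53 kJ/mol.
In a tetrahedral site the filling is e^3 t2^3: CFSE(tet) = -0.6Δₜ = -0.6 × (4/9)(132) = -35 kJ/mol.
OSPE = -53 − (-35) = -18 kJ/mol.

-18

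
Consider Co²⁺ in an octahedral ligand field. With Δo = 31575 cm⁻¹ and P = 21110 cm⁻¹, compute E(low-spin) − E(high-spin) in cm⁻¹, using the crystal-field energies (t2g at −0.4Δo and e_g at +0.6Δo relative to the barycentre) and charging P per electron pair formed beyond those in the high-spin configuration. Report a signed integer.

-10465

Co sits in group 9; removing 2 electrons leaves Co²⁺ with 9 − 2 = 7 d electrons.
In the high-spin limit (t2g^5 e_g^2) the orbital term is -0.8Δo = -25260 cm⁻¹, with no excess pairing.
Low-spin t2g^6 e_g^1 gives -1.8Δo = -56835 cm⁻¹, but forming 1 extra pair costs 1P = 21110 cm⁻¹, so E(LS) = -56835 + 21110 = -35725 cm⁻¹.
The difference is -35725 − (-25260) = -10465 cm⁻¹, so low-spin lies lower.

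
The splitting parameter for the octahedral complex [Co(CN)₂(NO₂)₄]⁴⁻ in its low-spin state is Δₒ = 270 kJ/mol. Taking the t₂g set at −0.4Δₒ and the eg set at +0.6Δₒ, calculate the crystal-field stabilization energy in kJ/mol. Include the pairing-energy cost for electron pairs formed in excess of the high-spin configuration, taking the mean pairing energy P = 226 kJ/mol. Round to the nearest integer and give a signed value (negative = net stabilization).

Ligand charges: 2×(-1) from CN⁻ and 4×(-1) from NO₂⁻ sum to -6; with overall charge -4, Co is +2.
Co²⁺: group 9, so d-count = 9 − 2 = 7.
Electron filling gives t₂g⁶ eg¹.
CFSE(orbital) = 6×(-0.4Δₒ) + 1×(0.6Δₒ) = -1.8Δₒ; with Δₒ = 270 kJ/mol that is -486 kJ/mol.
Relative to high-spin t₂g⁵ eg² (2 paired), the low-spin configuration has 1 additional pair, contributing +1 × 226 = +226 kJ/mol.
Combining: -486 + 226 = -260 kJ/mol.

-260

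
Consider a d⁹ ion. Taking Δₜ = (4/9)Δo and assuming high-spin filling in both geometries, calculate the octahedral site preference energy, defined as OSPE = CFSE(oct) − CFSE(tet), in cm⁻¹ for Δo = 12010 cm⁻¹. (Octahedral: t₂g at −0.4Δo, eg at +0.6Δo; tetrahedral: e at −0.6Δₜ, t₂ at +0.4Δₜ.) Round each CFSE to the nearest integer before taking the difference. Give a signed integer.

Octahedral (high-spin): t₂g⁶ eg³, CFSE = 6(−0.4) + 3(+0.6) = -0.6Δo = -0.6 × 12010 = -7206 cm⁻¹.
In a tetrahedral site the filling is e⁴ t₂⁵: CFSE(tet) = -0.4Δₜ = -0.4 × (4/9)(12010) = -2135 cm⁻¹.
Subtracting, OSPE = -7206 − (-2135) = -5071 cm⁻¹.

-5071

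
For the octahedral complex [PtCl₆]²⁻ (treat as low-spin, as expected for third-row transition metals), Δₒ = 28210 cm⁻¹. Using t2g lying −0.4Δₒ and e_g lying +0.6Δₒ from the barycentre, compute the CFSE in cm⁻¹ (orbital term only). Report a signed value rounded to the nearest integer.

-67704

Each Cl⁻ contributes -1; 6 × (-1) = -6. With overall charge -2, Pt is in the +4 oxidation state.
Pt sits in group 10; removing 4 electrons leaves Pt⁴⁺ with 10 − 4 = 6 d electrons.
Configuration: t2g^6 e_g^0.
Orbital CFSE = 6(-0.4) + 0(0.6) = -2.4Δₒ = -2.4 × 28210 = -67704 cm⁻¹.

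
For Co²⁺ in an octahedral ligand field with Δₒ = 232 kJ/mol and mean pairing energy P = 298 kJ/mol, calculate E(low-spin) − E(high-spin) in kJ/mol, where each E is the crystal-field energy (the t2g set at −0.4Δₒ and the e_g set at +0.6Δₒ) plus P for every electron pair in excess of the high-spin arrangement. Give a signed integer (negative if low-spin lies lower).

Group 9 minus oxidation state +2 gives a d⁷ configuration for Co²⁺.
High-spin d⁷ fills as t2g^5 e_g^2 with CFSE 5(−0.4) + 2(+0.6) = -0.8Δₒ = -186 kJ/mol.
For low-spin the configuration is t2g^6 e_g^1: orbital energy -1.8 × 232 = -418 kJ/mol, and 1 additional pair relative to high-spin adds 298 kJ/mol, giving -120 kJ/mol.
The difference is -120 − (-186) = 66 kJ/mol, so high-spin lies lower.

66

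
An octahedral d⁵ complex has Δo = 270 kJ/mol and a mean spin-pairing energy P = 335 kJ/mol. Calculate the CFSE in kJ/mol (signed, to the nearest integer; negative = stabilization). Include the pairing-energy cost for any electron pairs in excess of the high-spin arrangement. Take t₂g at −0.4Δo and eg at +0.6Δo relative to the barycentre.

0

With Δo < P the complex is high-spin.
That gives t₂g³ eg².
Orbital CFSE = 0.0Δo = 0.0 × 270 = 0 kJ/mol.
High-spin has no excess pairs, so no pairing correction applies.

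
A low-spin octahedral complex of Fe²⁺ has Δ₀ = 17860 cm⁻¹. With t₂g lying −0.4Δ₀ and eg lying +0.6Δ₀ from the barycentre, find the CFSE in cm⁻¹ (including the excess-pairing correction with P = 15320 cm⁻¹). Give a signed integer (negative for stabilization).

-12224

Fe²⁺: group 8, so d-count = 8 − 2 = 6.
The d⁶ electrons fill as t₂g⁶ eg⁰.
CFSE(orbital) = 6×(-0.4Δ₀) + 0×(0.6Δ₀) = -2.4Δ₀; with Δ₀ = 17860 cm⁻¹ that is -42864 cm⁻¹.
Pairing penalty: 3 pairs vs 1 in the high-spin reference → 2 extra × P = 30640 cm⁻¹.
Net CFSE = -42864 + 30640 = -12224 cm⁻¹.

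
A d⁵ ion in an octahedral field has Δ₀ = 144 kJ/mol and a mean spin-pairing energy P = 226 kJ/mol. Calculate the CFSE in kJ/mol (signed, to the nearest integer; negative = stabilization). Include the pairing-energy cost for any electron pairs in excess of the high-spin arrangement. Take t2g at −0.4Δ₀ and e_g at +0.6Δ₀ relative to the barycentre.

0

Δ₀ < P, so pairing is avoided: the ground state is high-spin.
That gives t2g^3 e_g^2.
Orbital CFSE = 0.0Δ₀ = 0.0 × 144 = 0 kJ/mol.
High-spin has no excess pairs, so no pairing correction applies.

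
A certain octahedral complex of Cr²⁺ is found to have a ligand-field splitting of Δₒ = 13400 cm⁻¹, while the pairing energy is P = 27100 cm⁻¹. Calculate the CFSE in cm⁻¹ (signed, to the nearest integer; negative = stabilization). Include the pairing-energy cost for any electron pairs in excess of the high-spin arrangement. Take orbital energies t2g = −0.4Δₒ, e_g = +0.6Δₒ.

Cr is in group 6, so Cr²⁺ is d⁴ (6 − 2 = 4).
With Δₒ < P the complex is high-spin.
That gives t2g^3 e_g^1.
Orbital CFSE = -0.6Δₒ = -0.6 × 13400 = -8040 cm⁻¹.
High-spin has no excess pairs, so no pairing correction applies.

-8040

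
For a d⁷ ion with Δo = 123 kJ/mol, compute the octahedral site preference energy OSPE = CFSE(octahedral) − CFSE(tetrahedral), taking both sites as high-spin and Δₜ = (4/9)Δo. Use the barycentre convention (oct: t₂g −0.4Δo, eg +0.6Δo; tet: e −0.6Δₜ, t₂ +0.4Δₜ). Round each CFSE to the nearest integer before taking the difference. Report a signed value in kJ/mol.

-32

In an octahedral site d⁷ (HS) is t₂g⁵ eg², giving CFSE(oct) = -0.8Δo = -98 kJ/mol.
Tetrahedral e⁴ t₂³ gives -1.2Δₜ = -1.2 × (4/9) × 123 = -66 kJ/mol.
OSPE = -98 − (-66) = -32 kJ/mol.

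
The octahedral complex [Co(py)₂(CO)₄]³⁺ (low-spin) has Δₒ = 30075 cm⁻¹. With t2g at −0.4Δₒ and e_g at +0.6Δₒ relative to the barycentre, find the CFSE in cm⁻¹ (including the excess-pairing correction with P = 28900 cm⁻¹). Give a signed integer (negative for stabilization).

Ligand charges: 2×(+0) from py and 4×(+0) from CO sum to +0; with overall charge +3, Co is +3.
Co sits in group 9; removing 3 electrons leaves Co³⁺ with 9 − 3 = 6 d electrons.
The d⁶ electrons fill as t2g^6 e_g^0.
CFSE(orbital) = 6×(-0.4Δₒ) + 0×(0.6Δₒ) = -2.4Δₒ; with Δₒ = 30075 cm⁻¹ that is -72180 cm⁻¹.
Relative to high-spin t2g^4 e_g^2 (1 paired), the low-spin configuration has 2 additional pairs, contributing +2 × 28900 = +57800 cm⁻¹.
Combining: -72180 + 57800 = -14380 cm⁻¹.

-14380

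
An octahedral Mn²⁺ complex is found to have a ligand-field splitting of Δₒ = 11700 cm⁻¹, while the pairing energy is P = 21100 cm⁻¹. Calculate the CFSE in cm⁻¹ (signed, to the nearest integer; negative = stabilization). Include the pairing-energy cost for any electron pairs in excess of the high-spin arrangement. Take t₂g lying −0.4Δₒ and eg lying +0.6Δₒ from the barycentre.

0

Mn is in group 7, so Mn²⁺ is d⁵ (7 − 2 = 5).
Since Δₒ = 11700 cm⁻¹ < P = 21100 cm⁻¹, the complex adopts the high-spin configuration.
That gives t₂g³ eg².
Orbital CFSE = 0.0Δₒ = 0.0 × 11700 = 0 cm⁻¹.
High-spin has no excess pairs, so no pairing correction applies.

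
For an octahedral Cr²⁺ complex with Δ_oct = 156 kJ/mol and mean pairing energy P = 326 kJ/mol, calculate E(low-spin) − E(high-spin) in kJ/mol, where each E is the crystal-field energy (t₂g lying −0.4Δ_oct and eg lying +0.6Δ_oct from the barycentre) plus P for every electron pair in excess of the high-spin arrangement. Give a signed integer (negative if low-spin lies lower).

Cr is in group 6, so Cr²⁺ is d⁴ (6 − 2 = 4).
High-spin: t₂g³ eg¹, CFSE = -0.6Δ_oct = -94 kJ/mol.
For low-spin the configuration is t₂g⁴ eg⁰: orbital energy -1.6 × 156 = -250 kJ/mol, and 1 additional pair relative to high-spin adds 326 kJ/mol, giving 76 kJ/mol.
Thus E(LS) − E(HS) = 170 kJ/mol.

170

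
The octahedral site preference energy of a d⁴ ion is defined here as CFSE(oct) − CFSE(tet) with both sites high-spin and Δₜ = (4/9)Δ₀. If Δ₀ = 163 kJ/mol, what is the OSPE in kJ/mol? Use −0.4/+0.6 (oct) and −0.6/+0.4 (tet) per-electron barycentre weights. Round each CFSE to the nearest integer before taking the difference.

-69

Octahedral (high-spin): t₂g³ eg¹, CFSE = 3(−0.4) + 1(+0.6) = -0.6Δ₀ = -0.6 × 163 = -98 kJ/mol.
In a tetrahedral site the filling is e² t₂²: CFSE(tet) = -0.4Δₜ = -0.4 × (4/9)(163) = -29 kJ/mol.
Subtracting, OSPE = -98 − (-29) = -69 kJ/mol.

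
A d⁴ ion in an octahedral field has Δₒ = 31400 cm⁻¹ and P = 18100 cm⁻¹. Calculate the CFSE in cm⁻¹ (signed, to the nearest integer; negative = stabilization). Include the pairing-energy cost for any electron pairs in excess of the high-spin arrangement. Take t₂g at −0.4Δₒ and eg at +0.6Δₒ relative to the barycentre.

-32140

Δₒ > P, so pairing is preferred: the ground state is low-spin.
Filling d⁴ accordingly: t₂g⁴ eg⁰.
Orbital CFSE = -1.6Δₒ = -1.6 × 31400 = -50240 cm⁻¹.
Excess pairs vs high-spin: 1 − 0 = 1; pairing cost = +18100 cm⁻¹.
Net CFSE = -50240 + 18100 = -32140 cm⁻¹.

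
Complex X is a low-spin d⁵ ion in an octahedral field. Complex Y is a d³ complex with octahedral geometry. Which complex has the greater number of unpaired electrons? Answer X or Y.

X: t₂g⁵ eg⁰ → 1 unpaired.
Y: t2g^3 e_g^0 → 3 unpaired.
So Y has more unpaired electrons.

Y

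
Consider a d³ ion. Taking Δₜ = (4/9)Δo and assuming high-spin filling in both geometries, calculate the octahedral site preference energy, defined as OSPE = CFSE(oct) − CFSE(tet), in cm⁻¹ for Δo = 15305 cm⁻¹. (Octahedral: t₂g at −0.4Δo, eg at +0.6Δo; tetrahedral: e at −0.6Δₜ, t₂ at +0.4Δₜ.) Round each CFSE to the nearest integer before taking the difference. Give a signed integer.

-12924

Octahedral (high-spin): t₂g³ eg⁰, CFSE = 3(−0.4) + 0(+0.6) = -1.2Δo = -1.2 × 15305 = -18366 cm⁻¹.
In a tetrahedral site the filling is e² t₂¹: CFSE(tet) = -0.8Δₜ = -0.8 × (4/9)(15305) = -5442 cm⁻¹.
Subtracting, OSPE = -18366 − (-5442) = -12924 cm⁻¹.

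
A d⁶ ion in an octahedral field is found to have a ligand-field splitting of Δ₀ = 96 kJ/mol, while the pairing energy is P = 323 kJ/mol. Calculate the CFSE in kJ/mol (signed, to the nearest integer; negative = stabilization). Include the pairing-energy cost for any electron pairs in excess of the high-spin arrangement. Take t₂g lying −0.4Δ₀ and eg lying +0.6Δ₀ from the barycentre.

With Δ₀ < P the complex is high-spin.
Filling d⁶ accordingly: t₂g⁴ eg².
Orbital CFSE = -0.4Δ₀ = -0.4 × 96 = -38 kJ/mol.
High-spin has no excess pairs, so no pairing correction applies.

-38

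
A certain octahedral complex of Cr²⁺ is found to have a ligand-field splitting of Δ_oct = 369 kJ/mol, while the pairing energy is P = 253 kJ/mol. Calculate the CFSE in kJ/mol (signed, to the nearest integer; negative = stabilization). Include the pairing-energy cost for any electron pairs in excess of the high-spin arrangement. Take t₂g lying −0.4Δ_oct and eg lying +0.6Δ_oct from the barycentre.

Group 6 minus oxidation state +2 gives a d⁴ configuration for Cr²⁺.
Since Δ_oct = 369 kJ/mol > P = 253 kJ/mol, the complex adopts the low-spin configuration.
That gives t₂g⁴ eg⁰.
Orbital CFSE = -1.6Δ_oct = -1.6 × 369 = -590 kJ/mol.
Excess pairs vs high-spin: 1 − 0 = 1; pairing cost = +253 kJ/mol.
Net CFSE = -590 + 253 = -337 kJ/mol.

-337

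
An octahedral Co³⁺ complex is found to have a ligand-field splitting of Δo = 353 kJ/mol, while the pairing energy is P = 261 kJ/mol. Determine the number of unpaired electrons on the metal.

Group 9 minus oxidation state +3 gives a d⁶ configuration for Co³⁺.
With Δo > P the complex is low-spin.
Configuration: t2g^6 e_g^0.
Unpaired electrons: 0.

0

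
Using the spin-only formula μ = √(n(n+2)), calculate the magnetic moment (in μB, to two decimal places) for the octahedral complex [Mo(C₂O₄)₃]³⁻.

Each C₂O₄²⁻ contributes -2; 3 × (-2) = -6. With overall charge -3, Mo is in the +3 oxidation state.
Mo sits in group 6; removing 3 electrons leaves Mo³⁺ with 6 − 3 = 3 d electrons.
Configuration: t₂g³ eg⁰ → 3 unpaired electrons.
μ(spin-only) = √[3(3+2)] = √15 ≈ 3.87 μB.

3.87 μB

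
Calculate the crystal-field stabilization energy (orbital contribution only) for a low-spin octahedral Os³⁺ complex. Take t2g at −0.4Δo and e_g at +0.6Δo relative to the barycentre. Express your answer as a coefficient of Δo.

Os is in group 8, so Os³⁺ is d⁵ (8 − 3 = 5).
Configuration: t2g^5 e_g^0.
CFSE = 5(-0.4Δo) + 0(0.6Δo) = -2.0Δo + 0.0Δo = -2.0Δo.

-2.0 Δo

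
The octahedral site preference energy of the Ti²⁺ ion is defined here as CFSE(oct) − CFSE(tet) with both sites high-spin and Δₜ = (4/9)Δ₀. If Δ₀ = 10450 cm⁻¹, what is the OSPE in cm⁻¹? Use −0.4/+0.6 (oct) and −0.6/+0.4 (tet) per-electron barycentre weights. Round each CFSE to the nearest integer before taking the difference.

Group 4 minus oxidation state +2 gives a d² configuration for Ti²⁺.
In an octahedral site d² (HS) is t2g^2 e_g^0, giving CFSE(oct) = -0.8Δ₀ = -8360 cm⁻¹.
Tetrahedral: e^2 t2^0, CFSE = 2(−0.6) + 0(+0.4) = -1.2Δₜ = -1.2 × (4/9) × 10450 = -5573 cm⁻¹.
Subtracting, OSPE = -8360 − (-5573) = -2787 cm⁻¹.

-2787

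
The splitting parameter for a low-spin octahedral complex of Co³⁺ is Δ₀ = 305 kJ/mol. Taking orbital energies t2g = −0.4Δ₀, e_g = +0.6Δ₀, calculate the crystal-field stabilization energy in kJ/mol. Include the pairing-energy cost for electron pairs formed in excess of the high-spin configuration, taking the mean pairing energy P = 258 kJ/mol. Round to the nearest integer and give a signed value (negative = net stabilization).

Co sits in group 9; removing 3 electrons leaves Co³⁺ with 9 − 3 = 6 d electrons.
Electron filling gives t2g^6 e_g^0.
Orbital CFSE = 6(-0.4) + 0(0.6) = -2.4Δ₀ = -2.4 × 305 = -732 kJ/mol.
High-spin d⁶ would be t2g^4 e_g^2 with 1 pair; low-spin has 3, so 2 excess pairs cost +2P = +516 kJ/mol.
Overall CFSE = -732 + 516 = -216 kJ/mol.

-216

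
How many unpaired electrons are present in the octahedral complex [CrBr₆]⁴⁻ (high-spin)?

Each Br⁻ contributes -1; 6 × (-1) = -6. With overall charge -4, Cr is in the +2 oxidation state.
Group 6 minus oxidation state +2 gives a d⁴ configuration for Cr²⁺.
Configuration: t₂g³ eg¹, giving 4 unpaired electrons.

4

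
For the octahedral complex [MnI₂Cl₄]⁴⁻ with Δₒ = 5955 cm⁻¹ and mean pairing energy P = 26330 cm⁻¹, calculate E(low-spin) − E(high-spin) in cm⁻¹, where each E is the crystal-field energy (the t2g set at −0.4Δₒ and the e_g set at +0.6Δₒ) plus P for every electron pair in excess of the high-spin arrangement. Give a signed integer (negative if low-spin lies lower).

40750

Ligand charges: 2×(-1) from I⁻ and 4×(-1) from Cl⁻ sum to -6; with overall charge -4, Mn is +2.
Mn sits in group 7; removing 2 electrons leaves Mn²⁺ with 7 − 2 = 5 d electrons.
High-spin d⁵ fills as t2g^3 e_g^2 with CFSE 3(−0.4) + 2(+0.6) = 0.0Δₒ = 0 cm⁻¹.
Low-spin: t2g^5 e_g^0, orbital CFSE = -2.0Δₒ = -11910 cm⁻¹; plus 2 excess pairs × P = +52660 cm⁻¹; total 40750 cm⁻¹.
E(LS) − E(HS) = 40750 − (0) = 40750 cm⁻¹.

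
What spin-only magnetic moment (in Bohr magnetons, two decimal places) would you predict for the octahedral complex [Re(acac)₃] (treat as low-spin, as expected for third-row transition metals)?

Each acac⁻ contributes -1; 3 × (-1) = -3. With overall charge +0, Re is in the +3 oxidation state.
Re³⁺: group 7, so d-count = 7 − 3 = 4.
Configuration: t2g^4 e_g^0 → 2 unpaired electrons.
μ(spin-only) = √[2(2+2)] = √8 ≈ 2.83 Bohr magnetons.

2.83 Bohr magnetons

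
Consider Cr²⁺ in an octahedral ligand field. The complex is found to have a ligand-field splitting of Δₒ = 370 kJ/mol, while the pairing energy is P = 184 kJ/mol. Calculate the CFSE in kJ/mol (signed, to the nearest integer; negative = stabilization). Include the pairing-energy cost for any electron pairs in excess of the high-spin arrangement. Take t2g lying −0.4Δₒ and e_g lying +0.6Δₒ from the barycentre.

Cr is in group 6, so Cr²⁺ is d⁴ (6 − 2 = 4).
Here Δₒ > P (370 > 184), so the low-spin state is favoured.
Filling d⁴ accordingly: t2g^4 e_g^0.
Orbital CFSE = -1.6Δₒ = -1.6 × 370 = -592 kJ/mol.
Excess pairs vs high-spin: 1 − 0 = 1; pairing cost = +184 kJ/mol.
Net CFSE = -592 + 184 = -408 kJ/mol.

-408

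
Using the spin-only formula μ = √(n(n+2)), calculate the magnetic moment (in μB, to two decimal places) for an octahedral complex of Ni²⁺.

Ni sits in group 10; removing 2 electrons leaves Ni²⁺ with 10 − 2 = 8 d electrons.
Configuration: t₂g⁶ eg² → 2 unpaired electrons.
μ(spin-only) = √[2(2+2)] = √8 ≈ 2.83 μB.

2.83 μB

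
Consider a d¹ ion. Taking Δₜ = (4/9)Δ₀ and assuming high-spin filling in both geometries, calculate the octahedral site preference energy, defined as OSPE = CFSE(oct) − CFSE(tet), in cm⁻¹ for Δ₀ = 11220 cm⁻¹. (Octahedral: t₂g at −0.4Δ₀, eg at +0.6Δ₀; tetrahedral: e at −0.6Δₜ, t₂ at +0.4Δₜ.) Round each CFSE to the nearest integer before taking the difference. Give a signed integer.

-1496

Octahedral (high-spin): t2g^1 e_g^0, CFSE = 1(−0.4) + 0(+0.6) = -0.4Δ₀ = -0.4 × 11220 = -4488 cm⁻¹.
In a tetrahedral site the filling is e^1 t2^0: CFSE(tet) = -0.6Δₜ = -0.6 × (4/9)(11220) = -2992 cm⁻¹.
OSPE = -4488 − (-2992) = -1496 cm⁻¹.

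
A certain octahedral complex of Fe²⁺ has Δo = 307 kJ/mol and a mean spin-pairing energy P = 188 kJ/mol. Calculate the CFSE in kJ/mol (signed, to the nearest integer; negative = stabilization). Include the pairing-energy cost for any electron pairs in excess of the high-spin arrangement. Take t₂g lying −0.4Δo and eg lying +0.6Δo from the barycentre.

-361

Fe sits in group 8; removing 2 electrons leaves Fe²⁺ with 8 − 2 = 6 d electrons.
Δo > P, so pairing is preferred: the ground state is low-spin.
That gives t₂g⁶ eg⁰.
Orbital CFSE = -2.4Δo = -2.4 × 307 = -737 kJ/mol.
Excess pairs vs high-spin: 3 − 1 = 2; pairing cost = +376 kJ/mol.
Net CFSE = -737 + 376 = -361 kJ/mol.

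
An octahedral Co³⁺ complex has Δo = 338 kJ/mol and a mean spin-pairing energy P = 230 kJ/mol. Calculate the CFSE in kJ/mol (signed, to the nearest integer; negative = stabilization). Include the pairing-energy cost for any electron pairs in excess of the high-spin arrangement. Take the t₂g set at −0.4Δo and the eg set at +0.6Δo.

Co³⁺: group 9, so d-count = 9 − 3 = 6.
Δo > P, so pairing is preferred: the ground state is low-spin.
Configuration: t₂g⁶ eg⁰.
Orbital CFSE = -2.4Δo = -2.4 × 338 = -811 kJ/mol.
Excess pairs vs high-spin: 3 − 1 = 2; pairing cost = +460 kJ/mol.
Net CFSE = -811 + 460 = -351 kJ/mol.

-351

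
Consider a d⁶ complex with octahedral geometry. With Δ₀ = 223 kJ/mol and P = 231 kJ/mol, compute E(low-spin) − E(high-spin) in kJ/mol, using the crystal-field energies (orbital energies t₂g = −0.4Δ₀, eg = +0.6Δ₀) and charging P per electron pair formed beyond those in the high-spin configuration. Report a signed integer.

16

High-spin: t₂g⁴ eg², CFSE = -0.4Δ₀ = -89 kJ/mol.
Low-spin: t₂g⁶ eg⁰, orbital CFSE = -2.4Δ₀ = -535 kJ/mol; plus 2 excess pairs × P = +462 kJ/mol; total -73 kJ/mol.
Thus E(LS) − E(HS) = 16 kJ/mol.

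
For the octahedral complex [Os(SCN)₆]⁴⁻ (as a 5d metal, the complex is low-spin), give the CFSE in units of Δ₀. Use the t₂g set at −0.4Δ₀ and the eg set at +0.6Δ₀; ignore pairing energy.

Each SCN⁻ contributes -1; 6 × (-1) = -6. With overall charge -4, Os is in the +2 oxidation state.
Os sits in group 8; removing 2 electrons leaves Os²⁺ with 8 − 2 = 6 d electrons.
Configuration: t₂g⁶ eg⁰.
CFSE = 6(-0.4Δ₀) + 0(0.6Δ₀) = -2.4Δ₀ + 0.0Δ₀ = -2.4Δ₀.

-2.4 Δ₀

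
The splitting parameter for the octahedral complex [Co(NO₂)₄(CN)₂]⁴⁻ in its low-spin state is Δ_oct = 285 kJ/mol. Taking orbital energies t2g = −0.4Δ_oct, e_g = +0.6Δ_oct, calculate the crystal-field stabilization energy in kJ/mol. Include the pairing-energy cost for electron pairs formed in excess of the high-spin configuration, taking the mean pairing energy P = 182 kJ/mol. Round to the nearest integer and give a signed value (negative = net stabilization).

-331

Ligand charges: 4×(-1) from NO₂⁻ and 2×(-1) from CN⁻ sum to -6; with overall charge -4, Co is +2.
Co sits in group 9; removing 2 electrons leaves Co²⁺ with 9 − 2 = 7 d electrons.
Electron filling gives t2g^6 e_g^1.
Orbital CFSE = 6(-0.4) + 1(0.6) = -1.8Δ_oct = -1.8 × 285 = -513 kJ/mol.
Relative to high-spin t2g^5 e_g^2 (2 paired), the low-spin configuration has 1 additional pair, contributing +1 × 182 = +182 kJ/mol.
Net CFSE = -513 + 182 = -331 kJ/mol.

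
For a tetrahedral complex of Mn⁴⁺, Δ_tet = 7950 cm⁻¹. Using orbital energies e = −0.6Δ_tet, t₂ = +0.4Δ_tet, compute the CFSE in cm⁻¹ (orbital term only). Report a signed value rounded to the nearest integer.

Mn is in group 7, so Mn⁴⁺ is d³ (7 − 4 = 3).
Tetrahedral fields are weak (Δₜ ≈ 4/9 Δₒ), so electrons fill high-spin.
The d³ electrons fill as e² t₂¹.
Orbital CFSE = 2(-0.6) + 1(0.4) = -0.8Δ_tet = -0.8 × 7950 = -6360 cm⁻¹.

-6360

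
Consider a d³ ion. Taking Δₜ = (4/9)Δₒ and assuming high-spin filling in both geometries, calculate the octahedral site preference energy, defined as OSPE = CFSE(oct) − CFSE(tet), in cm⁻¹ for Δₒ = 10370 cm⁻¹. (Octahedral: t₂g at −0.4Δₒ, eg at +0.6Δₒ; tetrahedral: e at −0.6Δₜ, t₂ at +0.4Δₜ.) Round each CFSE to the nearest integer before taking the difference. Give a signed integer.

Octahedral high-spin t2g^3 e_g^0: CFSE = -1.2 × 10370 = -12444 cm⁻¹.
In a tetrahedral site the filling is e^2 t2^1: CFSE(tet) = -0.8Δₜ = -0.8 × (4/9)(10370) = -3687 cm⁻¹.
Subtracting, OSPE = -12444 − (-3687) = -8757 cm⁻¹.

-8757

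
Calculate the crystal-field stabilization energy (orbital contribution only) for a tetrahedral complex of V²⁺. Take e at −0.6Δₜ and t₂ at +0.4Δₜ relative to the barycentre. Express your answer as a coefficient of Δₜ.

-0.8 Δₜ

V²⁺: group 5, so d-count = 5 − 2 = 3.
Tetrahedral fields are weak (Δₜ ≈ 4/9 Δₒ), so electrons fill high-spin.
Configuration: e² t₂¹.
CFSE = 2(-0.6Δₜ) + 1(0.4Δₜ) = -1.2Δₜ + 0.4Δₜ = -0.8Δₜ.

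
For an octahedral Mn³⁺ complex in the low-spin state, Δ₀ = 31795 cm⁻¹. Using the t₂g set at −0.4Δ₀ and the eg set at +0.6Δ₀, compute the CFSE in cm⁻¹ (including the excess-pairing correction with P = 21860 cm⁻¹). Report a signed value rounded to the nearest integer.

-29012

Mn is in group 7, so Mn³⁺ is d⁴ (7 − 3 = 4).
The d⁴ electrons fill as t₂g⁴ eg⁰.
Orbital CFSE = 4(-0.4) + 0(0.6) = -1.6Δ₀ = -1.6 × 31795 = -50872 cm⁻¹.
Relative to high-spin t₂g³ eg¹ (0 paired), the low-spin configuration has 1 additional pair, contributing +1 × 21860 = +21860 cm⁻¹.
Net CFSE = -50872 + 21860 = -29012 cm⁻¹.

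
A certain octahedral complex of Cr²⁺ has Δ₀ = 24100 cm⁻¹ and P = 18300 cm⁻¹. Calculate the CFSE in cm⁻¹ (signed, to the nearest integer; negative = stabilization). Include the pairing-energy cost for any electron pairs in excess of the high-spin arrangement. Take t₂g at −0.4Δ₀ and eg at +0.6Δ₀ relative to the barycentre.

Group 6 minus oxidation state +2 gives a d⁴ configuration for Cr²⁺.
Since Δ₀ = 24100 cm⁻¹ > P = 18300 cm⁻¹, the complex adopts the low-spin configuration.
That gives t₂g⁴ eg⁰.
Orbital CFSE = -1.6Δ₀ = -1.6 × 24100 = -38560 cm⁻¹.
Excess pairs vs high-spin: 1 − 0 = 1; pairing cost = +18300 cm⁻¹.
Net CFSE = -38560 + 18300 = -20260 cm⁻¹.

-20260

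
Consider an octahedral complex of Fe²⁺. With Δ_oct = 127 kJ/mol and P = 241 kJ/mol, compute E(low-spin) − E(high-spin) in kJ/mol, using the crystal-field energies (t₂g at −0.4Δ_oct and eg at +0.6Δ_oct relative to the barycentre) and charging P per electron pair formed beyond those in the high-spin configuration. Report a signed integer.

228

Fe is in group 8, so Fe²⁺ is d⁶ (8 − 2 = 6).
In the high-spin limit (t₂g⁴ eg²) the orbital term is -0.4Δ_oct = -51 kJ/mol, with no excess pairing.
Low-spin t₂g⁶ eg⁰ gives -2.4Δ_oct = -305 kJ/mol, but forming 2 extra pairs costs 2P = 482 kJ/mol, so E(LS) = -305 + 482 = 177 kJ/mol.
Thus E(LS) − E(HS) = 228 kJ/mol.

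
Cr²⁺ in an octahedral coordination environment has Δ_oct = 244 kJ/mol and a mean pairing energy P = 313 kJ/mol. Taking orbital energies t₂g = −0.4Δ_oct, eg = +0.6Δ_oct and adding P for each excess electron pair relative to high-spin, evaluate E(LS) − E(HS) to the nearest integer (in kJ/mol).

Group 6 minus oxidation state +2 gives a d⁴ configuration for Cr²⁺.
In the high-spin limit (t₂g³ eg¹) the orbital term is -0.6Δ_oct = -146 kJ/mol, with no excess pairing.
Low-spin: t₂g⁴ eg⁰, orbital CFSE = -1.6Δ_oct = -390 kJ/mol; plus 1 excess pair × P = +313 kJ/mol; total -77 kJ/mol.
E(LS) − E(HS) = -77 − (-146) = 69 kJ/mol.

69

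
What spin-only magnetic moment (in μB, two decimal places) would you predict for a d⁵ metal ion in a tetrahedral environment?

With tetrahedral geometry the complex is necessarily high-spin.
Configuration: e² t₂³ → 5 unpaired electrons.
μ(spin-only) = √[5(5+2)] = √35 ≈ 5.92 μB.

5.92 μB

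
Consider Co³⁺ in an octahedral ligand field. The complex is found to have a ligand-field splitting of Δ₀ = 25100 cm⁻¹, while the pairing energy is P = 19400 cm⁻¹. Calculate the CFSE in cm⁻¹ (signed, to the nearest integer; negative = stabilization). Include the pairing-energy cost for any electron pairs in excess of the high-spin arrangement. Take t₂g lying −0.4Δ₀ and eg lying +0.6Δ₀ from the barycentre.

-21440

Group 9 minus oxidation state +3 gives a d⁶ configuration for Co³⁺.
Since Δ₀ = 25100 cm⁻¹ > P = 19400 cm⁻¹, the complex adopts the low-spin configuration.
Filling d⁶ accordingly: t₂g⁶ eg⁰.
Orbital CFSE = -2.4Δ₀ = -2.4 × 25100 = -60240 cm⁻¹.
Excess pairs vs high-spin: 3 − 1 = 2; pairing cost = +38800 cm⁻¹.
Net CFSE = -60240 + 38800 = -21440 cm⁻¹.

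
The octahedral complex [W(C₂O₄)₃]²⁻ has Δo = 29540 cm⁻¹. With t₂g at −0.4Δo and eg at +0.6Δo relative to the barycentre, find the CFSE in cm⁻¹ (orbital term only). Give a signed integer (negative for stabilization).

-23632

Each C₂O₄²⁻ contributes -2; 3 × (-2) = -6. With overall charge -2, W is in the +4 oxidation state.
Group 6 minus oxidation state +4 gives a d² configuration for W⁴⁺.
For octahedral d² the high- and low-spin configurations coincide.
Electron filling gives t₂g² eg⁰.
Orbital CFSE = 2(-0.4) + 0(0.6) = -0.8Δo = -0.8 × 29540 = -23632 cm⁻¹.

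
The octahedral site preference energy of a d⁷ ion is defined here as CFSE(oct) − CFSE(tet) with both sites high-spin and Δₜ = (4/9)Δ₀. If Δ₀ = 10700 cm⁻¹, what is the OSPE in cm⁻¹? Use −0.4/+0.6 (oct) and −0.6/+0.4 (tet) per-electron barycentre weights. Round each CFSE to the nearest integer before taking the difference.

-2853

In an octahedral site d⁷ (HS) is t₂g⁵ eg², giving CFSE(oct) = -0.8Δ₀ = -8560 cm⁻¹.
In a tetrahedral site the filling is e⁴ t₂³: CFSE(tet) = -1.2Δₜ = -1.2 × (4/9)(10700) = -5707 cm⁻¹.
Subtracting, OSPE = -8560 − (-5707) = -2853 cm⁻¹.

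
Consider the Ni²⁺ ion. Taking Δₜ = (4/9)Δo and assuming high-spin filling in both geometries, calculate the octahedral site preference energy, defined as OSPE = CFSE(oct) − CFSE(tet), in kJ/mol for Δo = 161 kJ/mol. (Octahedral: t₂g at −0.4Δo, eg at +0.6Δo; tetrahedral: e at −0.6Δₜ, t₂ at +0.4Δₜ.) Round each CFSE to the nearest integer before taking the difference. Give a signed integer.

Ni sits in group 10; removing 2 electrons leaves Ni²⁺ with 10 − 2 = 8 d electrons.
In an octahedral site d⁸ (HS) is t₂g⁶ eg², giving CFSE(oct) = -1.2Δo = -193 kJ/mol.
Tetrahedral e⁴ t₂⁴ gives -0.8Δₜ = -0.8 × (4/9) × 161 = -57 kJ/mol.
OSPE = CFSE(oct) − CFSE(tet) = -193 − (-57) = -136 kJ/mol.

-136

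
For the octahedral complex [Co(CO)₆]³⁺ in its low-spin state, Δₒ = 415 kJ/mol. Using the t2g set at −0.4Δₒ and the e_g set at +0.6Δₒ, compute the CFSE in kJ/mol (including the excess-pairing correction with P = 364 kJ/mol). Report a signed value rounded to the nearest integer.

-268

CO is neutral, so the +3 overall charge sits on Co: oxidation state +3.
Co³⁺: group 9, so d-count = 9 − 3 = 6.
Configuration: t2g^6 e_g^0.
CFSE(orbital) = 6×(-0.4Δₒ) + 0×(0.6Δₒ) = -2.4Δₒ; with Δₒ = 415 kJ/mol that is -996 kJ/mol.
High-spin d⁶ would be t2g^4 e_g^2 with 1 pair; low-spin has 3, so 2 excess pairs cost +2P = +728 kJ/mol.
Overall CFSE = -996 + 728 = -268 kJ/mol.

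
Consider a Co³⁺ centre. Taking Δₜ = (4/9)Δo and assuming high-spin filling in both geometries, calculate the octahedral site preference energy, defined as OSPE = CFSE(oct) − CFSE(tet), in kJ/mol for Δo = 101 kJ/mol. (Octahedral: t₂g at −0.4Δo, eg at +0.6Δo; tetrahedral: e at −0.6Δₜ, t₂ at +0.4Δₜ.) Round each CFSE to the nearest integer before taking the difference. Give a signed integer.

-13

Group 9 minus oxidation state +3 gives a d⁶ configuration for Co³⁺.
Octahedral (high-spin): t2g^4 e_g^2, CFSE = 4(−0.4) + 2(+0.6) = -0.4Δo = -0.4 × 101 = -40 kJ/mol.
In a tetrahedral site the filling is e^3 t2^3: CFSE(tet) = -0.6Δₜ = -0.6 × (4/9)(101) = -27 kJ/mol.
OSPE = -40 − (-27) = -13 kJ/mol.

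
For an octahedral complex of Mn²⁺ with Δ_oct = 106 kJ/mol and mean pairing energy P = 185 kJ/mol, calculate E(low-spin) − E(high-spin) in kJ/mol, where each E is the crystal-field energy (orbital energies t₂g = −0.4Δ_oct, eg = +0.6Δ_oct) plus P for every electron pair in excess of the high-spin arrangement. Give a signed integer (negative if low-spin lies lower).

Mn sits in group 7; removing 2 electrons leaves Mn²⁺ with 7 − 2 = 5 d electrons.
In the high-spin limit (t₂g³ eg²) the orbital term is 0.0Δ_oct = 0 kJ/mol, with no excess pairing.
Low-spin: t₂g⁵ eg⁰, orbital CFSE = -2.0Δ_oct = -212 kJ/mol; plus 2 excess pairs × P = +370 kJ/mol; total 158 kJ/mol.
Thus E(LS) − E(HS) = 158 kJ/mol.

158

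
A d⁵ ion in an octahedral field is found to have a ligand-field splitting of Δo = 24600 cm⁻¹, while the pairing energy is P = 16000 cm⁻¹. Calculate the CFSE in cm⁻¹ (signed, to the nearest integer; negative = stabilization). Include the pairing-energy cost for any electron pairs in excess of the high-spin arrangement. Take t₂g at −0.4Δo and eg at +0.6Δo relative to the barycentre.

With Δo > P the complex is low-spin.
That gives t₂g⁵ eg⁰.
Orbital CFSE = -2.0Δo = -2.0 × 24600 = -49200 cm⁻¹.
Excess pairs vs high-spin: 2 − 0 = 2; pairing cost = +32000 cm⁻¹.
Net CFSE = -49200 + 32000 = -17200 cm⁻¹.

-17200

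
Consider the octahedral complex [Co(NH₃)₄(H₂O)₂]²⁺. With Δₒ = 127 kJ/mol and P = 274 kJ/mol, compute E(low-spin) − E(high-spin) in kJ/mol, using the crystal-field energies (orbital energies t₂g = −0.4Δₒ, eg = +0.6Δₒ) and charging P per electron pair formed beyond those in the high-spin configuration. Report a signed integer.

Ligand charges: 4×(+0) from NH₃ and 2×(+0) from H₂O sum to +0; with overall charge +2, Co is +2.
Co is in group 9, so Co²⁺ is d⁷ (9 − 2 = 7).
High-spin d⁷ fills as t₂g⁵ eg² with CFSE 5(−0.4) + 2(+0.6) = -0.8Δₒ = -102 kJ/mol.
Low-spin: t₂g⁶ eg¹, orbital CFSE = -1.8Δₒ = -229 kJ/mol; plus 1 excess pair × P = +274 kJ/mol; total 45 kJ/mol.
The difference is 45 − (-102) = 147 kJ/mol, so high-spin lies lower.

147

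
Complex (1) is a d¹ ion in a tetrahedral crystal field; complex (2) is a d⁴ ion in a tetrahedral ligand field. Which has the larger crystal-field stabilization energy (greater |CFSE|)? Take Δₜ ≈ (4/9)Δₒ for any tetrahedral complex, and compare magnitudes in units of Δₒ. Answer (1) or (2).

(1)

(1): With tetrahedral geometry the complex is necessarily high-spin; e¹ t₂⁰, CFSE = -0.6Δₜ ≈ -0.27Δₒ.
(2): With tetrahedral geometry the complex is necessarily high-spin; e² t₂², CFSE = -0.4Δₜ ≈ -0.18Δₒ.
So (1) has the larger |CFSE|.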